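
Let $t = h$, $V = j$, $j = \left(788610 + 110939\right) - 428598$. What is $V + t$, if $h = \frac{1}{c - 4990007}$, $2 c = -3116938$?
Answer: $\frac{3084011320675}{6548476} \approx 4.7095 \cdot 10^{5}$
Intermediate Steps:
$c = -1558469$ ($c = \frac{1}{2} \left(-3116938\right) = -1558469$)
$j = 470951$ ($j = 899549 - 428598 = 470951$)
$V = 470951$
$h = - \frac{1}{6548476}$ ($h = \frac{1}{-1558469 - 4990007} = \frac{1}{-6548476} = - \frac{1}{6548476} \approx -1.5271 \cdot 10^{-7}$)
$t = - \frac{1}{6548476} \approx -1.5271 \cdot 10^{-7}$
$V + t = 470951 - \frac{1}{6548476} = \frac{3084011320675}{6548476}$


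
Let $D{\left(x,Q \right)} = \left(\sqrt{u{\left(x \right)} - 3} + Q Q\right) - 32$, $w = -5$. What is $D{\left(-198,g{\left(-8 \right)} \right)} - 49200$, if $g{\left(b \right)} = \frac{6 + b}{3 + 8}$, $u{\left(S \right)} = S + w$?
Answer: $- \frac{5957068}{121} + i \sqrt{206} \approx -49232.0 + 14.353 i$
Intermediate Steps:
$u{\left(S \right)} = -5 + S$ ($u{\left(S \right)} = S - 5 = -5 + S$)
$g{\left(b \right)} = \frac{6}{11} + \frac{b}{11}$ ($g{\left(b \right)} = \frac{6 + b}{11} = \left(6 + b\right) \frac{1}{11} = \frac{6}{11} + \frac{b}{11}$)
$D{\left(x,Q \right)} = -32 + Q^{2} + \sqrt{-8 + x}$ ($D{\left(x,Q \right)} = \left(\sqrt{\left(-5 + x\right) - 3} + Q Q\right) - 32 = \left(\sqrt{-8 + x} + Q^{2}\right) - 32 = \left(Q^{2} + \sqrt{-8 + x}\right) - 32 = -32 + Q^{2} + \sqrt{-8 + x}$)
$D{\left(-198,g{\left(-8 \right)} \right)} - 49200 = \left(-32 + \left(\frac{6}{11} + \frac{1}{11} \left(-8\right)\right)^{2} + \sqrt{-8 - 198}\right) - 49200 = \left(-32 + \left(\frac{6}{11} - \frac{8}{11}\right)^{2} + \sqrt{-206}\right) - 49200 = \left(-32 + \left(- \frac{2}{11}\right)^{2} + i \sqrt{206}\right) - 49200 = \left(-32 + \frac{4}{121} + i \sqrt{206}\right) - 49200 = \left(- \frac{3868}{121} + i \sqrt{206}\right) - 49200 = - \frac{5957068}{121} + i \sqrt{206}$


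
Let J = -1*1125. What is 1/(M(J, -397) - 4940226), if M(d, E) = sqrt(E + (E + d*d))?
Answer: -4940226/24405831666245 - sqrt(1264831)/24405831666245 ≈ -2.0247e-7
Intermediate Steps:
J = -1125
M(d, E) = sqrt(d**2 + 2*E) (M(d, E) = sqrt(E + (E + d**2)) = sqrt(d**2 + 2*E))
1/(M(J, -397) - 4940226) = 1/(sqrt((-1125)**2 + 2*(-397)) - 4940226) = 1/(sqrt(1265625 - 794) - 4940226) = 1/(sqrt(1264831) - 4940226) = 1/(-4940226 + sqrt(1264831))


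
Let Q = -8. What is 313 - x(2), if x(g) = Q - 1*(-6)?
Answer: 315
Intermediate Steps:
x(g) = -2 (x(g) = -8 - 1*(-6) = -8 + 6 = -2)
313 - x(2) = 313 - 1*(-2) = 313 + 2 = 315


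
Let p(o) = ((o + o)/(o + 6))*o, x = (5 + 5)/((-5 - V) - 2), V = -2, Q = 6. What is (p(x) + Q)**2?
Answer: 64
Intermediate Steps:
x = -2 (x = (5 + 5)/((-5 - 1*(-2)) - 2) = 10/((-5 + 2) - 2) = 10/(-3 - 2) = 10/(-5) = 10*(-1/5) = -2)
p(o) = 2*o**2/(6 + o) (p(o) = ((2*o)/(6 + o))*o = (2*o/(6 + o))*o = 2*o**2/(6 + o))
(p(x) + Q)**2 = (2*(-2)**2/(6 - 2) + 6)**2 = (2*4/4 + 6)**2 = (2*4*(1/4) + 6)**2 = (2 + 6)**2 = 8**2 = 64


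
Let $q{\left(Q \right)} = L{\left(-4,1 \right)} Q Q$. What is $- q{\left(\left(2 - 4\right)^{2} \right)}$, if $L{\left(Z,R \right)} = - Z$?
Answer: $-64$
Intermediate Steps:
$q{\left(Q \right)} = 4 Q^{2}$ ($q{\left(Q \right)} = \left(-1\right) \left(-4\right) Q Q = 4 Q Q = 4 Q^{2}$)
$- q{\left(\left(2 - 4\right)^{2} \right)} = - 4 \left(\left(2 - 4\right)^{2}\right)^{2} = - 4 \left(\left(-2\right)^{2}\right)^{2} = - 4 \cdot 4^{2} = - 4 \cdot 16 = \left(-1\right) 64 = -64$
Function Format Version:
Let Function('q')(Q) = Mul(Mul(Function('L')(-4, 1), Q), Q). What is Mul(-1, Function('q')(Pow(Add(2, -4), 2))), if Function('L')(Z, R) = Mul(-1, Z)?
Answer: -64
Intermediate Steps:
Function('q')(Q) = Mul(4, Pow(Q, 2)) (Function('q')(Q) = Mul(Mul(Mul(-1, -4), Q), Q) = Mul(Mul(4, Q), Q) = Mul(4, Pow(Q, 2)))
Mul(-1, Function('q')(Pow(Add(2, -4), 2))) = Mul(-1, Mul(4, Pow(Pow(Add(2, -4), 2), 2))) = Mul(-1, Mul(4, Pow(Pow(-2, 2), 2))) = Mul(-1, Mul(4, Pow(4, 2))) = Mul(-1, Mul(4, 16)) = Mul(-1, 64) = -64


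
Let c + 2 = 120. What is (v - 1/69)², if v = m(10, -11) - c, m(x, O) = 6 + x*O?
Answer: 234671761/4761 ≈ 49290.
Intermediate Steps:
c = 118 (c = -2 + 120 = 118)
m(x, O) = 6 + O*x
v = -222 (v = (6 - 11*10) - 1*118 = (6 - 110) - 118 = -104 - 118 = -222)
(v - 1/69)² = (-222 - 1/69)² = (-15319/69)² = 234671761/4761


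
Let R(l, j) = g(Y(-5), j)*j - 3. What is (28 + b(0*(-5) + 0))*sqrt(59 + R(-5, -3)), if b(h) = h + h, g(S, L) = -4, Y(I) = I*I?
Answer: 56*sqrt(17) ≈ 230.89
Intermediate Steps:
Y(I) = I**2
R(l, j) = -3 - 4*j (R(l, j) = -4*j - 3 = -3 - 4*j)
b(h) = 2*h
(28 + b(0*(-5) + 0))*sqrt(59 + R(-5, -3)) = (28 + 2*(0*(-5) + 0))*sqrt(59 + (-3 - 4*(-3))) = (28 + 2*(0 + 0))*sqrt(59 + (-3 + 12)) = (28 + 2*0)*sqrt(59 + 9) = (28 + 0)*sqrt(68) = 28*(2*sqrt(17)) = 56*sqrt(17)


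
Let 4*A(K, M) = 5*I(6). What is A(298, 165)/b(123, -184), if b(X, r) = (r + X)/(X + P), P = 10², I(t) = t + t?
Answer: -3345/61 ≈ -54.836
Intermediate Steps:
I(t) = 2*t
P = 100
A(K, M) = 15 (A(K, M) = (5*(2*6))/4 = (5*12)/4 = (¼)*60 = 15)
b(X, r) = (X + r)/(100 + X) (b(X, r) = (r + X)/(X + 100) = (X + r)/(100 + X))
A(298, 165)/b(123, -184) = 15/(((123 - 184)/(100 + 123))) = 15/((-61/223)) = 15/(((1/223)*(-61))) = 15/(-61/223) = 15*(-223/61) = -3345/61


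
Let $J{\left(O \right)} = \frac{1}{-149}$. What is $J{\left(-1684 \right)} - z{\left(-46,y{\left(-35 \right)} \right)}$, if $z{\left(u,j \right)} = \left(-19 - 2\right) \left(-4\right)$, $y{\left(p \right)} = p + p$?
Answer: $- \frac{12517}{149} \approx -84.007$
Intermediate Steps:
$y{\left(p \right)} = 2 p$
$z{\left(u,j \right)} = 84$ ($z{\left(u,j \right)} = \left(-21\right) \left(-4\right) = 84$)
$J{\left(O \right)} = - \frac{1}{149}$
$J{\left(-1684 \right)} - z{\left(-46,y{\left(-35 \right)} \right)} = - \frac{1}{149} - 84 = - \frac{12517}{149}$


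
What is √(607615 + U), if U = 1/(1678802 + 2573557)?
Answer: √10987232910981921174/4252359 ≈ 779.50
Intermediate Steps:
U = 1/4252359 ≈ 2.3516e-7
√(607615 + U) = √(607615 + 1/4252359) = √(2583797113786/4252359) = √10987232910981921174/4252359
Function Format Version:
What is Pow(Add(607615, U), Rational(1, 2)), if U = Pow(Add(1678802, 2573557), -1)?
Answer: Mul(Rational(1, 4252359), Pow(10987232910981921174, Rational(1, 2))) ≈ 779.50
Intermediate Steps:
U = Rational(1, 4252359) (U = Pow(4252359, -1) = Rational(1, 4252359) ≈ 2.3516e-7)
Pow(Add(607615, U), Rational(1, 2)) = Pow(Add(607615, Rational(1, 4252359)), Rational(1, 2)) = Pow(Rational(2583797113786, 4252359), Rational(1, 2)) = Mul(Rational(1, 4252359), Pow(10987232910981921174, Rational(1, 2)))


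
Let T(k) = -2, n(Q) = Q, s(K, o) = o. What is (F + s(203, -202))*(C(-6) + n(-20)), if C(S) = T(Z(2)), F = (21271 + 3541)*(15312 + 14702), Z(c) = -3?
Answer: -16383557652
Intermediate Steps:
F = 744707368 (F = 24812*30014 = 744707368)
C(S) = -2
(F + s(203, -202))*(C(-6) + n(-20)) = (744707368 - 202)*(-2 - 20) = 744707166*(-22) = -16383557652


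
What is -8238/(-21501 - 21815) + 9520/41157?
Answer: 22100579/52434018 ≈ 0.42149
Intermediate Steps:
-8238/(-21501 - 21815) + 9520/41157 = -8238/(-43316) + 9520*(1/41157) = -8238*(-1/43316) + 560/2421 = 4119/21658 + 560/2421 = 22100579/52434018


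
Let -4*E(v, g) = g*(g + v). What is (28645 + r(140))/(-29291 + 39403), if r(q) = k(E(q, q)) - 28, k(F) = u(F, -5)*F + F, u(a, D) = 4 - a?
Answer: -96060383/10112 ≈ -9499.6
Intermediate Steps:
E(v, g) = -g*(g + v)/4
k(F) = F + F*(4 - F) (k(F) = (4 - F)*F + F = F*(4 - F) + F = F + F*(4 - F))
r(q) = -28 - q²*(5 + q²/2)/2 (r(q) = (-q*(q + q)/4)*(5 - (-1)*q*(q + q)/4) - 28 = (-q*2*q/4)*(5 - (-1)*q*2*q/4) - 28 = (-q²/2)*(5 - (-1)*q²/2) - 28 = (-q²/2)*(5 + q²/2) - 28 = -q²*(5 + q²/2)/2 - 28 = -28 - q²*(5 + q²/2)/2)
(28645 + r(140))/(-29291 + 39403) = (28645 + (-28 - ¼*140²*(10 + 140²)))/(-29291 + 39403) = (28645 + (-28 - ¼*19600*(10 + 19600)))/10112 = (28645 + (-28 - ¼*19600*19610))*(1/10112) = (28645 + (-28 - 96089000))*(1/10112) = (28645 - 96089028)*(1/10112) = -96060383*1/10112 = -96060383/10112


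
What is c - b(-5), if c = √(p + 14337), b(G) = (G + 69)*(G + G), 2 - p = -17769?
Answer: 640 + 2*√8027 ≈ 819.19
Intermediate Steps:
p = 17771 (p = 2 - 1*(-17769) = 2 + 17769 = 17771)
b(G) = 2*G*(69 + G) (b(G) = (69 + G)*(2*G) = 2*G*(69 + G))
c = 2*√8027 (c = √(17771 + 14337) = √32108 = 2*√8027 ≈ 179.19)
c - b(-5) = 2*√8027 - 2*(-5)*(69 - 5) = 2*√8027 - 2*(-5)*64 = 2*√8027 - 1*(-640) = 2*√8027 + 640 = 640 + 2*√8027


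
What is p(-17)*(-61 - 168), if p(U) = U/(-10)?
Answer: -3893/10 ≈ -389.30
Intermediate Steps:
p(U) = -U/10 (p(U) = U*(-1/10) = -U/10)
p(-17)*(-61 - 168) = (-1/10*(-17))*(-61 - 168) = (17/10)*(-229) = -3893/10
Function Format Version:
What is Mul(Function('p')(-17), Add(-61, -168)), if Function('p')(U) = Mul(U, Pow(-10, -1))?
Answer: Rational(-3893, 10) ≈ -389.30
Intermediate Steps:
Function('p')(U) = Mul(Rational(-1, 10), U) (Function('p')(U) = Mul(U, Rational(-1, 10)) = Mul(Rational(-1, 10), U))
Mul(Function('p')(-17), Add(-61, -168)) = Mul(Mul(Rational(-1, 10), -17), Add(-61, -168)) = Mul(Rational(17, 10), -229) = Rational(-3893, 10)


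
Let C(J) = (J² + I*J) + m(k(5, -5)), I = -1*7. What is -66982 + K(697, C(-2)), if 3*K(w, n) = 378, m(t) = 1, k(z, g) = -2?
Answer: -66856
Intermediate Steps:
I = -7
C(J) = 1 + J² - 7*J (C(J) = (J² - 7*J) + 1 = 1 + J² - 7*J)
K(w, n) = 126 (K(w, n) = (⅓)*378 = 126)
-66982 + K(697, C(-2)) = -66982 + 126 = -66856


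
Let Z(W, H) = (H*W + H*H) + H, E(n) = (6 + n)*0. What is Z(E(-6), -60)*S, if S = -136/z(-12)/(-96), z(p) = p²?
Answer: 5015/144 ≈ 34.826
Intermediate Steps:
E(n) = 0
Z(W, H) = H + H² + H*W (Z(W, H) = (H*W + H²) + H = (H² + H*W) + H = H + H² + H*W)
S = 17/1728 (S = -136/((-12)²)/(-96) = -136/144*(-1/96) = -136*1/144*(-1/96) = -17/18*(-1/96) = 17/1728 ≈ 0.0098380)
Z(E(-6), -60)*S = -60*(1 - 60 + 0)*(17/1728) = -60*(-59)*(17/1728) = 3540*(17/1728) = 5015/144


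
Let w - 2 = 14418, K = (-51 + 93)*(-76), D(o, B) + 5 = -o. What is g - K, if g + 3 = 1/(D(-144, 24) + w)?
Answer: 46428652/14559 ≈ 3189.0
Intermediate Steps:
D(o, B) = -5 - o
K = -3192 (K = 42*(-76) = -3192)
w = 14420 (w = 2 + 14418 = 14420)
g = -43676/14559 (g = -3 + 1/((-5 - 1*(-144)) + 14420) = -3 + 1/((-5 + 144) + 14420) = -3 + 1/(139 + 14420) = -3 + 1/14559 = -43676/14559 ≈ -2.9999)
g - K = -43676/14559 - 1*(-3192) = -43676/14559 + 3192 = 46428652/14559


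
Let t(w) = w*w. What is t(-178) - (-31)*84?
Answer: 34288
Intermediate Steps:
t(w) = w²
t(-178) - (-31)*84 = (-178)² - (-31)*84 = 31684 - 1*(-2604) = 31684 + 2604 = 34288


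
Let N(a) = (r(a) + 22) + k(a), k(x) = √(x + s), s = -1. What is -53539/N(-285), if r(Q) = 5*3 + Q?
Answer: 179428/835 + 1447*I*√286/1670 ≈ 214.88 + 14.653*I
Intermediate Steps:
r(Q) = 15 + Q
k(x) = √(-1 + x) (k(x) = √(x - 1) = √(-1 + x))
N(a) = 37 + a + √(-1 + a) (N(a) = ((15 + a) + 22) + √(-1 + a) = (37 + a) + √(-1 + a) = 37 + a + √(-1 + a))
-53539/N(-285) = -53539/(37 - 285 + √(-1 - 285)) = -53539/(37 - 285 + √(-286)) = -53539/(37 - 285 + I*√286) = -53539/(-248 + I*√286)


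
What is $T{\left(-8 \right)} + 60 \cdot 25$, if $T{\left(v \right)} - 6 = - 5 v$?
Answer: $1546$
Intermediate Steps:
$T{\left(v \right)} = 6 - 5 v$
$T{\left(-8 \right)} + 60 \cdot 25 = \left(6 - -40\right) + 60 \cdot 25 = \left(6 + 40\right) + 1500 = 46 + 1500 = 1546$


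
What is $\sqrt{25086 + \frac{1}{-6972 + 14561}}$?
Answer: $\frac{13 \sqrt{8548970555}}{7589} \approx 158.39$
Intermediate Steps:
$\sqrt{25086 + \frac{1}{-6972 + 14561}} = \sqrt{25086 + \frac{1}{7589}} = \sqrt{\frac{190377655}{7589}} = \frac{13 \sqrt{8548970555}}{7589}$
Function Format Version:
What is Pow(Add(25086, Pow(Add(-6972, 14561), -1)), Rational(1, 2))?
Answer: Mul(Rational(13, 7589), Pow(8548970555, Rational(1, 2))) ≈ 158.39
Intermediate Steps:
Pow(Add(25086, Pow(Add(-6972, 14561), -1)), Rational(1, 2)) = Pow(Add(25086, Pow(7589, -1)), Rational(1, 2)) = Pow(Add(25086, Rational(1, 7589)), Rational(1, 2)) = Pow(Rational(190377655, 7589), Rational(1, 2)) = Mul(Rational(13, 7589), Pow(8548970555, Rational(1, 2)))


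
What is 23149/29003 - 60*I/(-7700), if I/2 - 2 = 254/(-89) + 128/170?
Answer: 67289091473/84471962575 ≈ 0.79659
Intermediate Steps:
I = -1528/7565 (I = 4 + 2*(254/(-89) + 128/170) = 4 + 2*(254*(-1/89) + 128*(1/170)) = 4 + 2*(-254/89 + 64/85) = 4 + 2*(-15894/7565) = 4 - 31788/7565 = -1528/7565 ≈ -0.20198)
23149/29003 - 60*I/(-7700) = 23149/29003 - 60*(-1528/7565)/(-7700) = 23149*(1/29003) + (18336/1513)*(-1/7700) = 23149/29003 - 4584/2912525 = 67289091473/84471962575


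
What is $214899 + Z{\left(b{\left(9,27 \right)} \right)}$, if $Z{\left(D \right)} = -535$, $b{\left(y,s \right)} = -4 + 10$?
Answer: $214364$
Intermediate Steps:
$b{\left(y,s \right)} = 6$
$214899 + Z{\left(b{\left(9,27 \right)} \right)} = 214899 - 535 = 214364$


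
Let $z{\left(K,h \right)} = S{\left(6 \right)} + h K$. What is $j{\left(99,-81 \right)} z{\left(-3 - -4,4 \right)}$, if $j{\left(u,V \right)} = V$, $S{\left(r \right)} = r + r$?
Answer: $-1296$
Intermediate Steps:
$S{\left(r \right)} = 2 r$
$z{\left(K,h \right)} = 12 + K h$ ($z{\left(K,h \right)} = 2 \cdot 6 + h K = 12 + K h$)
$j{\left(99,-81 \right)} z{\left(-3 - -4,4 \right)} = - 81 \left(12 + \left(-3 - -4\right) 4\right) = - 81 \left(12 + \left(-3 + 4\right) 4\right) = - 81 \left(12 + 1 \cdot 4\right) = - 81 \left(12 + 4\right) = \left(-81\right) 16 = -1296$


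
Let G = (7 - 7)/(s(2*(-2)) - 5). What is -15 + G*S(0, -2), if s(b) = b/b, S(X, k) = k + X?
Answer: -15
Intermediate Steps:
S(X, k) = X + k
s(b) = 1
G = 0 (G = (7 - 7)/(1 - 5) = 0/(-4) = 0*(-1/4) = 0)
-15 + G*S(0, -2) = -15 + 0*(0 - 2) = -15 + 0*(-2) = -15 + 0 = -15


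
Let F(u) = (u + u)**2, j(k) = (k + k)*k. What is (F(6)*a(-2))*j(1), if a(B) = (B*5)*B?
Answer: 5760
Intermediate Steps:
j(k) = 2*k**2 (j(k) = (2*k)*k = 2*k**2)
F(u) = 4*u**2 (F(u) = (2*u)**2 = 4*u**2)
a(B) = 5*B**2 (a(B) = (5*B)*B = 5*B**2)
(F(6)*a(-2))*j(1) = ((4*6**2)*(5*(-2)**2))*(2*1**2) = ((4*36)*(5*4))*(2*1) = (144*20)*2 = 2880*2 = 5760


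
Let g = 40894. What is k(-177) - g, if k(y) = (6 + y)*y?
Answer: -10627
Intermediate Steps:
k(y) = y*(6 + y)
k(-177) - g = -177*(6 - 177) - 1*40894 = -177*(-171) - 40894 = 30267 - 40894 = -10627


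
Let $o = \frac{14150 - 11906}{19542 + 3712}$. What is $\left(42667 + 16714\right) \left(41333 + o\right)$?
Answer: $\frac{370614491089}{151} \approx 2.4544 \cdot 10^{9}$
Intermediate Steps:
$o = \frac{102}{1057}$ ($o = \frac{2244}{23254} = 2244 \cdot \frac{1}{23254} = \frac{102}{1057} \approx 0.0965$)
$\left(42667 + 16714\right) \left(41333 + o\right) = \left(42667 + 16714\right) \left(41333 + \frac{102}{1057}\right) = 59381 \cdot \frac{43689083}{1057} = \frac{370614491089}{151}$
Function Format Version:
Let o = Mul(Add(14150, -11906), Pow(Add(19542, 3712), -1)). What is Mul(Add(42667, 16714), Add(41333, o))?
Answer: Rational(370614491089, 151) ≈ 2.4544e+9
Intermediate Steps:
o = Rational(102, 1057) (o = Mul(2244, Pow(23254, -1)) = Mul(2244, Rational(1, 23254)) = Rational(102, 1057) ≈ 0.096500)
Mul(Add(42667, 16714), Add(41333, o)) = Mul(Add(42667, 16714), Add(41333, Rational(102, 1057))) = Mul(59381, Rational(43689083, 1057)) = Rational(370614491089, 151)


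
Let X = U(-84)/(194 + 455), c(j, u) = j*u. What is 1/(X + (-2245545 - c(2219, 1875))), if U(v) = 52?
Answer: -649/4157604278 ≈ -1.5610e-7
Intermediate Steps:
X = 52/649 (X = 52/(194 + 455) = 52/649 ≈ 0.080123)
1/(X + (-2245545 - c(2219, 1875))) = 1/(52/649 + (-2245545 - 2219*1875)) = 1/(52/649 + (-2245545 - 1*4160625)) = 1/(52/649 + (-2245545 - 4160625)) = 1/(52/649 - 6406170) = 1/(-4157604278/649) = -649/4157604278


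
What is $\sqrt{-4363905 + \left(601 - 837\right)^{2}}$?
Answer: $i \sqrt{4308209} \approx 2075.6 i$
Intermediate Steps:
$\sqrt{-4363905 + \left(601 - 837\right)^{2}} = \sqrt{-4363905 + \left(-236\right)^{2}} = \sqrt{-4363905 + 55696} = \sqrt{-4308209} = i \sqrt{4308209}$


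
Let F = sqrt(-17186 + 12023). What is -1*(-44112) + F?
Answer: 44112 + I*sqrt(5163) ≈ 44112.0 + 71.854*I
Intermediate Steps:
F = I*sqrt(5163) (F = sqrt(-5163) = I*sqrt(5163) ≈ 71.854*I)
-1*(-44112) + F = -1*(-44112) + I*sqrt(5163) = 44112 + I*sqrt(5163)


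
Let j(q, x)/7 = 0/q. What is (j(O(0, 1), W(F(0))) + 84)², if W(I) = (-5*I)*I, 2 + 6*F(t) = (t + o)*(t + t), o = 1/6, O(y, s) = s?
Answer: 7056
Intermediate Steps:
o = ⅙ ≈ 0.16667
F(t) = -⅓ + t*(⅙ + t)/3 (F(t) = -⅓ + ((t + ⅙)*(t + t))/6 = -⅓ + ((⅙ + t)*(2*t))/6 = -⅓ + (2*t*(⅙ + t))/6 = -⅓ + t*(⅙ + t)/3)
W(I) = -5*I²
j(q, x) = 0 (j(q, x) = 7*(0/q) = 7*0 = 0)
(j(O(0, 1), W(F(0))) + 84)² = (0 + 84)² = 84² = 7056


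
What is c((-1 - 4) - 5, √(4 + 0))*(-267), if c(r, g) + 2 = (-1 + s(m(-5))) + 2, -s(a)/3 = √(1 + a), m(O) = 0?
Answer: 1068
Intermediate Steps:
s(a) = -3*√(1 + a)
c(r, g) = -4 (c(r, g) = -2 + ((-1 - 3*√(1 + 0)) + 2) = -2 + ((-1 - 3*√1) + 2) = -2 + ((-1 - 3*1) + 2) = -2 + ((-1 - 3) + 2) = -2 + (-4 + 2) = -2 - 2 = -4)
c((-1 - 4) - 5, √(4 + 0))*(-267) = -4*(-267) = 1068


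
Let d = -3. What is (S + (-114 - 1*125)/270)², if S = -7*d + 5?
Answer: 45981961/72900 ≈ 630.75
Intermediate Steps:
S = 26 (S = -7*(-3) + 5 = 21 + 5 = 26)
(S + (-114 - 1*125)/270)² = (26 + (-114 - 1*125)/270)² = (26 + (-114 - 125)*(1/270))² = (26 - 239*1/270)² = (26 - 239/270)² = (6781/270)² = 45981961/72900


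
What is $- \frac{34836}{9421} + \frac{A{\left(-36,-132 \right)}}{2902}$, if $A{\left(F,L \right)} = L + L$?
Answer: $- \frac{51790608}{13669871} \approx -3.7887$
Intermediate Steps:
$A{\left(F,L \right)} = 2 L$
$- \frac{34836}{9421} + \frac{A{\left(-36,-132 \right)}}{2902} = - \frac{34836}{9421} + \frac{2 \left(-132\right)}{2902} = \left(-34836\right) \frac{1}{9421} - \frac{132}{1451} = - \frac{34836}{9421} - \frac{132}{1451} = - \frac{51790608}{13669871}$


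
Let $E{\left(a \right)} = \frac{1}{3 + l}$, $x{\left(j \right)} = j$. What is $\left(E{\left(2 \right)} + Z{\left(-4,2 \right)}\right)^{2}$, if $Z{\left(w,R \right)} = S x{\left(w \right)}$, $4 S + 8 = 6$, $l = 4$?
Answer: $\frac{225}{49} \approx 4.5918$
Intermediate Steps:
$S = - \frac{1}{2}$ ($S = -2 + \frac{1}{4} \cdot 6 = -2 + \frac{3}{2} = - \frac{1}{2} \approx -0.5$)
$E{\left(a \right)} = \frac{1}{7}$ ($E{\left(a \right)} = \frac{1}{3 + 4} = \frac{1}{7}$)
$Z{\left(w,R \right)} = - \frac{w}{2}$
$\left(E{\left(2 \right)} + Z{\left(-4,2 \right)}\right)^{2} = \left(\frac{1}{7} - -2\right)^{2} = \left(\frac{1}{7} + 2\right)^{2} = \left(\frac{15}{7}\right)^{2} = \frac{225}{49}$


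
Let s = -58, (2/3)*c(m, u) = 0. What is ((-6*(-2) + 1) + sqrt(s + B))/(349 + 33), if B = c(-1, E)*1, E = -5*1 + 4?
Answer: 13/382 + I*sqrt(58)/382 ≈ 0.034031 + 0.019937*I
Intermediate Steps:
E = -1 (E = -5 + 4 = -1)
c(m, u) = 0 (c(m, u) = (3/2)*0 = 0)
B = 0 (B = 0*1 = 0)
((-6*(-2) + 1) + sqrt(s + B))/(349 + 33) = ((-6*(-2) + 1) + sqrt(-58 + 0))/(349 + 33) = ((12 + 1) + sqrt(-58))/382 = (13 + I*sqrt(58))*(1/382) = 13/382 + I*sqrt(58)/382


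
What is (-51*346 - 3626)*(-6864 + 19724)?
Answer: -273557920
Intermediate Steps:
(-51*346 - 3626)*(-6864 + 19724) = (-17646 - 3626)*12860 = -21272*12860 = -273557920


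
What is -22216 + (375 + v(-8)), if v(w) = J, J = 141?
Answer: -21700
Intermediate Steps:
v(w) = 141
-22216 + (375 + v(-8)) = -22216 + (375 + 141) = -22216 + 516 = -21700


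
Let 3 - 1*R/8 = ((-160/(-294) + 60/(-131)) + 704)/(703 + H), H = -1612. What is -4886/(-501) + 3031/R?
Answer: 29163936510079/264818287416 ≈ 110.13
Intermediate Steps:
R = 528579416/17504613 (R = 24 - 8*((-160/(-294) + 60/(-131)) + 704)/(703 - 1612) = 24 - 8*((-160*(-1/294) + 60*(-1/131)) + 704)/(-909) = 24 - 8*((80/147 - 60/131) + 704)*(-1)/909 = 24 - 8*(1660/19257 + 704)*(-1)/909 = 24 - 108468704*(-1)/(19257*909) = 24 - 8*(-13558588/17504613) = 24 + 108468704/17504613 = 528579416/17504613 ≈ 30.197)
-4886/(-501) + 3031/R = -4886/(-501) + 3031/(528579416/17504613) = -4886*(-1/501) + 3031*(17504613/528579416) = 4886/501 + 53056482003/528579416 = 29163936510079/264818287416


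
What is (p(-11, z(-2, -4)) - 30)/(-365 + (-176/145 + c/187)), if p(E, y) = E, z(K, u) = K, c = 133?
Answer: 27115/241722 ≈ 0.11217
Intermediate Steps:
(p(-11, z(-2, -4)) - 30)/(-365 + (-176/145 + c/187)) = (-11 - 30)/(-365 + (-176/145 + 133/187)) = -41/(-365 + (-176*1/145 + 133*(1/187))) = -41/(-365 + (-176/145 + 133/187)) = -41/(-365 - 13627/27115) = -41/(-9910602/27115) = -41*(-27115/9910602) = 27115/241722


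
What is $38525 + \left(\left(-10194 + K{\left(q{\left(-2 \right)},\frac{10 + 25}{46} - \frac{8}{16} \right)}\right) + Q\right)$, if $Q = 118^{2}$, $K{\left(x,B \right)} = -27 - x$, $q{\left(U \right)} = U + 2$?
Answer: $42228$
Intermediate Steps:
$q{\left(U \right)} = 2 + U$
$Q = 13924$
$38525 + \left(\left(-10194 + K{\left(q{\left(-2 \right)},\frac{10 + 25}{46} - \frac{8}{16} \right)}\right) + Q\right) = 38525 + \left(\left(-10194 - 27\right) + 13924\right) = 38525 + \left(-10221 + 13924\right) = 38525 + 3703 = 42228$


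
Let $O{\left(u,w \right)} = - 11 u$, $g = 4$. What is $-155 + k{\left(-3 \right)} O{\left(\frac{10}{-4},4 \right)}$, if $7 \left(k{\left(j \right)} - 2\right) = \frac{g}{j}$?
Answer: $- \frac{2210}{21} \approx -105.24$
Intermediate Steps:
$k{\left(j \right)} = 2 + \frac{4}{7 j}$ ($k{\left(j \right)} = 2 + \frac{4 \frac{1}{j}}{7} = 2 + \frac{4}{7 j}$)
$-155 + k{\left(-3 \right)} O{\left(\frac{10}{-4},4 \right)} = -155 + \left(2 + \frac{4}{7 \left(-3\right)}\right) \left(- 11 \frac{10}{-4}\right) = -155 + \left(2 + \frac{4}{7} \left(- \frac{1}{3}\right)\right) \left(- 11 \cdot 10 \left(- \frac{1}{4}\right)\right) = -155 + \left(2 - \frac{4}{21}\right) \left(\left(-11\right) \left(- \frac{5}{2}\right)\right) = -155 + \frac{38}{21} \cdot \frac{55}{2} = -155 + \frac{1045}{21} = - \frac{2210}{21}$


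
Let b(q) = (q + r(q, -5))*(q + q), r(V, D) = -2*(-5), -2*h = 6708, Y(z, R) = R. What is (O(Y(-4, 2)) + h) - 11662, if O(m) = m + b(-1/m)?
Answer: -30047/2 ≈ -15024.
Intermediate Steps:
h = -3354 (h = -½*6708 = -3354)
r(V, D) = 10
b(q) = 2*q*(10 + q) (b(q) = (q + 10)*(q + q) = (10 + q)*(2*q) = 2*q*(10 + q))
O(m) = m - 2*(10 - 1/m)/m (O(m) = m + 2*(-1/m)*(10 - 1/m) = m - 2*(10 - 1/m)/m)
(O(Y(-4, 2)) + h) - 11662 = ((2 - 20/2 + 2/2²) - 3354) - 11662 = ((2 - 20*½ + 2*(¼)) - 3354) - 11662 = ((2 - 10 + ½) - 3354) - 11662 = (-15/2 - 3354) - 11662 = -6723/2 - 11662 = -30047/2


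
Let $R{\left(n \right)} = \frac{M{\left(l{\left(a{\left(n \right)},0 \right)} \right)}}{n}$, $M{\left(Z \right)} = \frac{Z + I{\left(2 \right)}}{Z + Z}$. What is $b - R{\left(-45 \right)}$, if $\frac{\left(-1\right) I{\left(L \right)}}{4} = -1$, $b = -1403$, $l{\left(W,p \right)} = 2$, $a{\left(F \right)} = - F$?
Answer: $- \frac{42089}{30} \approx -1403.0$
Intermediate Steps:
$I{\left(L \right)} = 4$ ($I{\left(L \right)} = \left(-4\right) \left(-1\right) = 4$)
$M{\left(Z \right)} = \frac{4 + Z}{2 Z}$ ($M{\left(Z \right)} = \frac{Z + 4}{Z + Z} = \frac{4 + Z}{2 Z}$)
$R{\left(n \right)} = \frac{3}{2 n}$ ($R{\left(n \right)} = \frac{\frac{1}{2} \cdot \frac{1}{2} \left(4 + 2\right)}{n} = \frac{\frac{1}{2} \cdot \frac{1}{2} \cdot 6}{n} = \frac{3}{2 n}$)
$b - R{\left(-45 \right)} = -1403 - \frac{3}{2 \left(-45\right)} = -1403 - \frac{3}{2} \left(- \frac{1}{45}\right) = -1403 - - \frac{1}{30} = -1403 + \frac{1}{30} = - \frac{42089}{30}$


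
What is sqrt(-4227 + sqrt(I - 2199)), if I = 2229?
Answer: sqrt(-4227 + sqrt(30)) ≈ 64.973*I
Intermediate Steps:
sqrt(-4227 + sqrt(I - 2199)) = sqrt(-4227 + sqrt(2229 - 2199)) = sqrt(-4227 + sqrt(30))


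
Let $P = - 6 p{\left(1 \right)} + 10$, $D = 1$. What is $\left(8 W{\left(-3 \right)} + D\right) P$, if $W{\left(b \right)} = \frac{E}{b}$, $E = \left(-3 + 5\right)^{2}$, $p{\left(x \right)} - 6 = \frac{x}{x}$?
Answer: $\frac{928}{3} \approx 309.33$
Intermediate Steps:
$p{\left(x \right)} = 7$ ($p{\left(x \right)} = 6 + \frac{x}{x} = 6 + 1 = 7$)
$E = 4$ ($E = 2^{2} = 4$)
$W{\left(b \right)} = \frac{4}{b}$
$P = -32$ ($P = \left(-6\right) 7 + 10 = -42 + 10 = -32$)
$\left(8 W{\left(-3 \right)} + D\right) P = \left(8 \frac{4}{-3} + 1\right) \left(-32\right) = \left(8 \cdot 4 \left(- \frac{1}{3}\right) + 1\right) \left(-32\right) = \left(8 \left(- \frac{4}{3}\right) + 1\right) \left(-32\right) = \left(- \frac{32}{3} + 1\right) \left(-32\right) = \left(- \frac{29}{3}\right) \left(-32\right) = \frac{928}{3}$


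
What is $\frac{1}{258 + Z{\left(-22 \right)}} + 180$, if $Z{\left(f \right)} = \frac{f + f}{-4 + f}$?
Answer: $\frac{607693}{3376} \approx 180.0$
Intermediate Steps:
$Z{\left(f \right)} = \frac{2 f}{-4 + f}$
$\frac{1}{258 + Z{\left(-22 \right)}} + 180 = \frac{1}{258 + 2 \left(-22\right) \frac{1}{-4 - 22}} + 180 = \frac{1}{258 + 2 \left(-22\right) \frac{1}{-26}} + 180 = \frac{1}{258 + 2 \left(-22\right) \left(- \frac{1}{26}\right)} + 180 = \frac{1}{258 + \frac{22}{13}} + 180 = \frac{1}{\frac{3376}{13}} + 180 = \frac{13}{3376} + 180 = \frac{607693}{3376}$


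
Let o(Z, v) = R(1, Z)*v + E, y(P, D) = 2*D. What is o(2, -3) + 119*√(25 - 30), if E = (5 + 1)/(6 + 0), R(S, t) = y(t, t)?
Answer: -11 + 119*I*√5 ≈ -11.0 + 266.09*I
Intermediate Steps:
R(S, t) = 2*t
E = 1 (E = 6/6 = 6*(⅙) = 1)
o(Z, v) = 1 + 2*Z*v (o(Z, v) = (2*Z)*v + 1 = 2*Z*v + 1 = 1 + 2*Z*v)
o(2, -3) + 119*√(25 - 30) = (1 + 2*2*(-3)) + 119*√(25 - 30) = (1 - 12) + 119*√(-5) = -11 + 119*(I*√5) = -11 + 119*I*√5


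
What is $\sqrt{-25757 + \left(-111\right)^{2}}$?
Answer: $2 i \sqrt{3359} \approx 115.91 i$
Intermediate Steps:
$\sqrt{-25757 + \left(-111\right)^{2}} = \sqrt{-25757 + 12321} = \sqrt{-13436} = 2 i \sqrt{3359}$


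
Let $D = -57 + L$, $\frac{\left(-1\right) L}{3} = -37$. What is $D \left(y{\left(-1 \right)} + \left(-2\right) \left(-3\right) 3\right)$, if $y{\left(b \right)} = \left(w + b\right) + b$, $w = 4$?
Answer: $1080$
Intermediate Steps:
$L = 111$ ($L = \left(-3\right) \left(-37\right) = 111$)
$y{\left(b \right)} = 4 + 2 b$ ($y{\left(b \right)} = \left(4 + b\right) + b = 4 + 2 b$)
$D = 54$ ($D = -57 + 111 = 54$)
$D \left(y{\left(-1 \right)} + \left(-2\right) \left(-3\right) 3\right) = 54 \left(\left(4 + 2 \left(-1\right)\right) + \left(-2\right) \left(-3\right) 3\right) = 54 \left(\left(4 - 2\right) + 6 \cdot 3\right) = 54 \left(2 + 18\right) = 54 \cdot 20 = 1080$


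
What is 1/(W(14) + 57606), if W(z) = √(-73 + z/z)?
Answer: 9601/553075218 - I*√2/553075218 ≈ 1.7359e-5 - 2.557e-9*I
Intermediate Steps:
W(z) = 6*I*√2 (W(z) = √(-73 + 1) = √(-72) = 6*I*√2)
1/(W(14) + 57606) = 1/(6*I*√2 + 57606) = 1/(57606 + 6*I*√2)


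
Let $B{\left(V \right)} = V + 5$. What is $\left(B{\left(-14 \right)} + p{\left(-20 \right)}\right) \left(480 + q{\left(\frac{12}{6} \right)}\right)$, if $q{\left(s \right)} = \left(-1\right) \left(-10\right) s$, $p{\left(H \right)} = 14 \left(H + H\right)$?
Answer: $-284500$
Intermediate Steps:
$B{\left(V \right)} = 5 + V$
$p{\left(H \right)} = 28 H$ ($p{\left(H \right)} = 14 \cdot 2 H = 28 H$)
$q{\left(s \right)} = 10 s$
$\left(B{\left(-14 \right)} + p{\left(-20 \right)}\right) \left(480 + q{\left(\frac{12}{6} \right)}\right) = \left(\left(5 - 14\right) + 28 \left(-20\right)\right) \left(480 + 10 \cdot \frac{12}{6}\right) = \left(-9 - 560\right) \left(480 + 10 \cdot 12 \cdot \frac{1}{6}\right) = - 569 \left(480 + 10 \cdot 2\right) = - 569 \left(480 + 20\right) = \left(-569\right) 500 = -284500$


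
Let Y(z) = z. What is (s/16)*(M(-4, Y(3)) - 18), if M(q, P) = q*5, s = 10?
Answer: -95/4 ≈ -23.750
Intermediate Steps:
M(q, P) = 5*q
(s/16)*(M(-4, Y(3)) - 18) = (10/16)*(5*(-4) - 18) = (10*(1/16))*(-20 - 18) = (5/8)*(-38) = -95/4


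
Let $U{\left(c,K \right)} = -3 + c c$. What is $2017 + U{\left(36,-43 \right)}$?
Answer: $3310$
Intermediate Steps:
$U{\left(c,K \right)} = -3 + c^{2}$
$2017 + U{\left(36,-43 \right)} = 2017 - \left(3 - 36^{2}\right) = 2017 + \left(-3 + 1296\right) = 2017 + 1293 = 3310$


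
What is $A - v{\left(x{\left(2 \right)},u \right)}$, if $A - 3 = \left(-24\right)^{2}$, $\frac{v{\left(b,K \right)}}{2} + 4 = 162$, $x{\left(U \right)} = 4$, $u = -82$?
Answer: $263$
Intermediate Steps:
$v{\left(b,K \right)} = 316$ ($v{\left(b,K \right)} = -8 + 2 \cdot 162 = -8 + 324 = 316$)
$A = 579$ ($A = 3 + \left(-24\right)^{2} = 3 + 576 = 579$)
$A - v{\left(x{\left(2 \right)},u \right)} = 579 - 316 = 263$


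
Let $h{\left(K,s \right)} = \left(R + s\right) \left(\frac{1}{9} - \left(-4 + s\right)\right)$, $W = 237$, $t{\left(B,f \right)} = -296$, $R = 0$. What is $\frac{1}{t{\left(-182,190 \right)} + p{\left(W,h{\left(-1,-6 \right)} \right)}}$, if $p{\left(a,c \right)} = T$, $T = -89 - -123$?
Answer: $- \frac{1}{262} \approx -0.0038168$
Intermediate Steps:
$h{\left(K,s \right)} = s \left(\frac{37}{9} - s\right)$ ($h{\left(K,s \right)} = \left(0 + s\right) \left(\frac{1}{9} - \left(-4 + s\right)\right) = s \left(\frac{1}{9} - \left(-4 + s\right)\right) = s \left(\frac{37}{9} - s\right)$)
$T = 34$ ($T = -89 + 123 = 34$)
$p{\left(a,c \right)} = 34$
$\frac{1}{t{\left(-182,190 \right)} + p{\left(W,h{\left(-1,-6 \right)} \right)}} = \frac{1}{-296 + 34} = \frac{1}{-262} = - \frac{1}{262}$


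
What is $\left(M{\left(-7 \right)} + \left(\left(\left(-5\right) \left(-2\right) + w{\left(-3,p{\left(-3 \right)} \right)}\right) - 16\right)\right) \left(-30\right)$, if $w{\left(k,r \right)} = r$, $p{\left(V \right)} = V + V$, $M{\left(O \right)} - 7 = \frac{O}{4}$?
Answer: $\frac{405}{2} \approx 202.5$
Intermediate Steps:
$M{\left(O \right)} = 7 + \frac{O}{4}$
$p{\left(V \right)} = 2 V$
$\left(M{\left(-7 \right)} + \left(\left(\left(-5\right) \left(-2\right) + w{\left(-3,p{\left(-3 \right)} \right)}\right) - 16\right)\right) \left(-30\right) = \left(\left(7 + \frac{1}{4} \left(-7\right)\right) + \left(\left(\left(-5\right) \left(-2\right) + 2 \left(-3\right)\right) - 16\right)\right) \left(-30\right) = \left(\left(7 - \frac{7}{4}\right) + \left(\left(10 - 6\right) - 16\right)\right) \left(-30\right) = \left(\frac{21}{4} + \left(4 - 16\right)\right) \left(-30\right) = \left(\frac{21}{4} - 12\right) \left(-30\right) = \left(- \frac{27}{4}\right) \left(-30\right) = \frac{405}{2}$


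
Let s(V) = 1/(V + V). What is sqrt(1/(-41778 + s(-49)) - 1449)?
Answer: I*sqrt(24289358633152235)/4094245 ≈ 38.066*I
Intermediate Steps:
s(V) = 1/(2*V)
sqrt(1/(-41778 + s(-49)) - 1449) = sqrt(1/(-41778 + (1/2)/(-49)) - 1449) = sqrt(1/(-41778 + (1/2)*(-1/49)) - 1449) = sqrt(1/(-41778 - 1/98) - 1449) = sqrt(1/(-4094245/98) - 1449) = sqrt(-98/4094245 - 1449) = sqrt(-5932561103/4094245) = I*sqrt(24289358633152235)/4094245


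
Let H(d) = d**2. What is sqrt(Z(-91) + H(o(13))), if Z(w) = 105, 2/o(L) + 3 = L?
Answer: sqrt(2626)/5 ≈ 10.249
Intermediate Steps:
o(L) = 2/(-3 + L)
sqrt(Z(-91) + H(o(13))) = sqrt(105 + (2/(-3 + 13))**2) = sqrt(105 + (2/10)**2) = sqrt(105 + (2*(1/10))**2) = sqrt(105 + (1/5)**2) = sqrt(105 + 1/25) = sqrt(2626/25) = sqrt(2626)/5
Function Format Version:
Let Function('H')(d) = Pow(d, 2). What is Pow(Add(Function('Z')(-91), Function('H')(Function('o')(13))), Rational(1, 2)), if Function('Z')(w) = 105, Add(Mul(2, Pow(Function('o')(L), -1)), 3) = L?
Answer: Mul(Rational(1, 5), Pow(2626, Rational(1, 2))) ≈ 10.249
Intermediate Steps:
Function('o')(L) = Mul(2, Pow(Add(-3, L), -1))
Pow(Add(Function('Z')(-91), Function('H')(Function('o')(13))), Rational(1, 2)) = Pow(Add(105, Pow(Mul(2, Pow(Add(-3, 13), -1)), 2)), Rational(1, 2)) = Pow(Add(105, Pow(Mul(2, Pow(10, -1)), 2)), Rational(1, 2)) = Pow(Add(105, Pow(Mul(2, Rational(1, 10)), 2)), Rational(1, 2)) = Pow(Add(105, Pow(Rational(1, 5), 2)), Rational(1, 2)) = Pow(Add(105, Rational(1, 25)), Rational(1, 2)) = Pow(Rational(2626, 25), Rational(1, 2)) = Mul(Rational(1, 5), Pow(2626, Rational(1, 2)))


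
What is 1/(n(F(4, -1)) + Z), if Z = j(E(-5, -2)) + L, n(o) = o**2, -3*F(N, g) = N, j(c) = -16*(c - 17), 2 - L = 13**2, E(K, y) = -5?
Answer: 9/1681 ≈ 0.0053540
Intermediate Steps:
L = -167 (L = 2 - 1*13**2 = 2 - 1*169 = 2 - 169 = -167)
j(c) = 272 - 16*c (j(c) = -16*(-17 + c) = 272 - 16*c)
F(N, g) = -N/3
Z = 185 (Z = (272 - 16*(-5)) - 167 = (272 + 80) - 167 = 352 - 167 = 185)
1/(n(F(4, -1)) + Z) = 1/((-1/3*4)**2 + 185) = 1/((-4/3)**2 + 185) = 1/(16/9 + 185) = 1/(1681/9) = 9/1681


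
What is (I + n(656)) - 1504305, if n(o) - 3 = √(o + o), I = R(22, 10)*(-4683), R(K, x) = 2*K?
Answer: -1710354 + 4*√82 ≈ -1.7103e+6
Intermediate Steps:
I = -206052 (I = (2*22)*(-4683) = 44*(-4683) = -206052)
n(o) = 3 + √2*√o (n(o) = 3 + √(o + o) = 3 + √(2*o) = 3 + √2*√o)
(I + n(656)) - 1504305 = (-206052 + (3 + √2*√656)) - 1504305 = (-206052 + (3 + √2*(4*√41))) - 1504305 = (-206052 + (3 + 4*√82)) - 1504305 = (-206049 + 4*√82) - 1504305 = -1710354 + 4*√82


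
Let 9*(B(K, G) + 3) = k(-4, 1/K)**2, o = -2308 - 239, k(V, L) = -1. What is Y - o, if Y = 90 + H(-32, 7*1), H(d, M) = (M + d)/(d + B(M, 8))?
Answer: 828243/314 ≈ 2637.7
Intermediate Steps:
o = -2547
B(K, G) = -26/9 (B(K, G) = -3 + (1/9)*(-1)**2 = -3 + (1/9)*1 = -3 + 1/9 = -26/9)
H(d, M) = (M + d)/(-26/9 + d) (H(d, M) = (M + d)/(d - 26/9) = (M + d)/(-26/9 + d))
Y = 28485/314 (Y = 90 + 9*(7*1 - 32)/(-26 + 9*(-32)) = 90 + 9*(7 - 32)/(-26 - 288) = 90 + 9*(-25)/(-314) = 90 + 9*(-1/314)*(-25) = 90 + 225/314 = 28485/314 ≈ 90.717)
Y - o = 28485/314 - 1*(-2547) = 28485/314 + 2547 = 828243/314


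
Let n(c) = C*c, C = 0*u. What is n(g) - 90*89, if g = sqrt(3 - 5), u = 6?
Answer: -8010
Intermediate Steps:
C = 0 (C = 0*6 = 0)
g = I*sqrt(2) (g = sqrt(-2) = I*sqrt(2) ≈ 1.4142*I)
n(c) = 0 (n(c) = 0*c = 0)
n(g) - 90*89 = 0 - 90*89 = 0 - 8010 = -8010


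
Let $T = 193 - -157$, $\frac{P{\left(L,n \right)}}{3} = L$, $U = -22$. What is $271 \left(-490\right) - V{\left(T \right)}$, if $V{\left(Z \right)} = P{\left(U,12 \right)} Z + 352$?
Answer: $-110042$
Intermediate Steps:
$P{\left(L,n \right)} = 3 L$
$T = 350$ ($T = 193 + 157 = 350$)
$V{\left(Z \right)} = 352 - 66 Z$ ($V{\left(Z \right)} = 3 \left(-22\right) Z + 352 = - 66 Z + 352 = 352 - 66 Z$)
$271 \left(-490\right) - V{\left(T \right)} = 271 \left(-490\right) - \left(352 - 23100\right) = -132790 - \left(352 - 23100\right) = -132790 - -22748 = -132790 + 22748 = -110042$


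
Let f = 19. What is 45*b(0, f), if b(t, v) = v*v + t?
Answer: 16245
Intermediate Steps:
b(t, v) = t + v² (b(t, v) = v² + t = t + v²)
45*b(0, f) = 45*(0 + 19²) = 45*(0 + 361) = 45*361 = 16245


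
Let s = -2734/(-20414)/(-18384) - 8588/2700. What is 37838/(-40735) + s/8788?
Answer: -2808911476232737829/3022793006622292800 ≈ -0.92924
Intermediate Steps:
s = -134291928487/42220234800 (s = -2734*(-1/20414)*(-1/18384) - 8588*1/2700 = (1367/10207)*(-1/18384) - 2147/675 = -1367/187645488 - 2147/675 = -134291928487/42220234800 ≈ -3.1807)
37838/(-40735) + s/8788 = 37838/(-40735) - 134291928487/42220234800/8788 = 37838*(-1/40735) - 134291928487/42220234800*1/8788 = -37838/40735 - 134291928487/371031423422400 = -2808911476232737829/3022793006622292800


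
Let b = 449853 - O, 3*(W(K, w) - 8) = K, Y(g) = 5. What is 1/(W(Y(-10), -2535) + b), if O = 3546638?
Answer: -3/9290326 ≈ -3.2292e-7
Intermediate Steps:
W(K, w) = 8 + K/3
b = -3096785 (b = 449853 - 1*3546638 = 449853 - 3546638 = -3096785)
1/(W(Y(-10), -2535) + b) = 1/((8 + (⅓)*5) - 3096785) = 1/((8 + 5/3) - 3096785) = 1/(29/3 - 3096785) = 1/(-9290326/3) = -3/9290326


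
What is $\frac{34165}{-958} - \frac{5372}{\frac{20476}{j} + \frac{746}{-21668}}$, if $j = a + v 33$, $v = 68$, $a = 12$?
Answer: $- \frac{16666935088793}{26464210646} \approx -629.79$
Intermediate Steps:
$j = 2256$ ($j = 12 + 68 \cdot 33 = 12 + 2244 = 2256$)
$\frac{34165}{-958} - \frac{5372}{\frac{20476}{j} + \frac{746}{-21668}} = \frac{34165}{-958} - \frac{5372}{\frac{20476}{2256} + \frac{746}{-21668}} = 34165 \left(- \frac{1}{958}\right) - \frac{5372}{20476 \cdot \frac{1}{2256} + 746 \left(- \frac{1}{21668}\right)} = - \frac{34165}{958} - \frac{5372}{\frac{5119}{564} - \frac{373}{10834}} = - \frac{34165}{958} - \frac{5372}{\frac{27624437}{3055188}} = - \frac{34165}{958} - \frac{16412469936}{27624437} = - \frac{16666935088793}{26464210646}$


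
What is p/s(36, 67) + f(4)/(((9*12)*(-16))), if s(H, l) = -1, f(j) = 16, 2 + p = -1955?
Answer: 211355/108 ≈ 1957.0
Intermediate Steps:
p = -1957 (p = -2 - 1955 = -1957)
p/s(36, 67) + f(4)/(((9*12)*(-16))) = -1957/(-1) + 16/(((9*12)*(-16))) = -1957*(-1) + 16/((108*(-16))) = 1957 + 16/(-1728) = 1957 + 16*(-1/1728) = 1957 - 1/108 = 211355/108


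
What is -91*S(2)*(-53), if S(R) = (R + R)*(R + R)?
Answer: 77168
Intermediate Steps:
S(R) = 4*R² (S(R) = (2*R)*(2*R) = 4*R²)
-91*S(2)*(-53) = -364*2²*(-53) = -364*4*(-53) = -91*16*(-53) = -1456*(-53) = 77168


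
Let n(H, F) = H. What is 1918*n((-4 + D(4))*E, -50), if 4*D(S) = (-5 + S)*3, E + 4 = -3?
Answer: 127547/2 ≈ 63774.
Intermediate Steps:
E = -7 (E = -4 - 3 = -7)
D(S) = -15/4 + 3*S/4 (D(S) = ((-5 + S)*3)/4 = (-15 + 3*S)/4 = -15/4 + 3*S/4)
1918*n((-4 + D(4))*E, -50) = 1918*((-4 + (-15/4 + (¾)*4))*(-7)) = 1918*((-4 + (-15/4 + 3))*(-7)) = 1918*((-4 - ¾)*(-7)) = 1918*(-19/4*(-7)) = 1918*(133/4) = 127547/2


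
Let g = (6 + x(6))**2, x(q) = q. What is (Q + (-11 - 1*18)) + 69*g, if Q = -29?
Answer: 9878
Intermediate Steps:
g = 144 (g = (6 + 6)**2 = 12**2 = 144)
(Q + (-11 - 1*18)) + 69*g = (-29 + (-11 - 1*18)) + 69*144 = (-29 + (-11 - 18)) + 9936 = (-29 - 29) + 9936 = -58 + 9936 = 9878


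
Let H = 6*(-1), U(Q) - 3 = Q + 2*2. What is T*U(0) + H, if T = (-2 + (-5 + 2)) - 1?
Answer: -48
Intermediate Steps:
U(Q) = 7 + Q (U(Q) = 3 + (Q + 2*2) = 3 + (Q + 4) = 3 + (4 + Q) = 7 + Q)
H = -6
T = -6 (T = (-2 - 3) - 1 = -5 - 1 = -6)
T*U(0) + H = -6*(7 + 0) - 6 = -6*7 - 6 = -42 - 6 = -48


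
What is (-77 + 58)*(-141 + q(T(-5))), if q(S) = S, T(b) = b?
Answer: 2774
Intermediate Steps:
(-77 + 58)*(-141 + q(T(-5))) = (-77 + 58)*(-141 - 5) = -19*(-146) = 2774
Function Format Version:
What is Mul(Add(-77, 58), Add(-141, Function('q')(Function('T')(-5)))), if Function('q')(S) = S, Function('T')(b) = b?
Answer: 2774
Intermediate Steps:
Mul(Add(-77, 58), Add(-141, Function('q')(Function('T')(-5)))) = Mul(Add(-77, 58), Add(-141, -5)) = Mul(-19, -146) = 2774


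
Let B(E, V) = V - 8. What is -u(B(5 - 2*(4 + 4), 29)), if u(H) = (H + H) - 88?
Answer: 46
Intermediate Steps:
B(E, V) = -8 + V
u(H) = -88 + 2*H (u(H) = 2*H - 88 = -88 + 2*H)
-u(B(5 - 2*(4 + 4), 29)) = -(-88 + 2*(-8 + 29)) = -(-88 + 2*21) = -(-88 + 42) = -1*(-46) = 46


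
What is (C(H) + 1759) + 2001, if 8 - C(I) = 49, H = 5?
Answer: 3719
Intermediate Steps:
C(I) = -41 (C(I) = 8 - 1*49 = 8 - 49 = -41)
(C(H) + 1759) + 2001 = (-41 + 1759) + 2001 = 1718 + 2001 = 3719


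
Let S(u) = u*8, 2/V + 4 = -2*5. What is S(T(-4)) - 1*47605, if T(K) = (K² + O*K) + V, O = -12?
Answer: -329659/7 ≈ -47094.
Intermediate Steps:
V = -⅐ (V = 2/(-4 - 2*5) = 2/(-4 - 10) = 2/(-14) = 2*(-1/14) = -⅐ ≈ -0.14286)
T(K) = -⅐ + K² - 12*K (T(K) = (K² - 12*K) - ⅐ = -⅐ + K² - 12*K)
S(u) = 8*u
S(T(-4)) - 1*47605 = 8*(-⅐ + (-4)² - 12*(-4)) - 1*47605 = 8*(-⅐ + 16 + 48) - 47605 = 8*(447/7) - 47605 = 3576/7 - 47605 = -329659/7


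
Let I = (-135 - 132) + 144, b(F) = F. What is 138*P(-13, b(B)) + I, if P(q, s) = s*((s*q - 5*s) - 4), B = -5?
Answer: -59463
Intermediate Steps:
P(q, s) = s*(-4 - 5*s + q*s) (P(q, s) = s*((q*s - 5*s) - 4) = s*((-5*s + q*s) - 4) = s*(-4 - 5*s + q*s))
I = -123 (I = -267 + 144 = -123)
138*P(-13, b(B)) + I = 138*(-5*(-4 - 5*(-5) - 13*(-5))) - 123 = 138*(-5*(-4 + 25 + 65)) - 123 = 138*(-5*86) - 123 = 138*(-430) - 123 = -59340 - 123 = -59463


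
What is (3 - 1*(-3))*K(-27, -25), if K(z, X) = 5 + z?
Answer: -132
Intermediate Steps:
(3 - 1*(-3))*K(-27, -25) = (3 - 1*(-3))*(5 - 27) = (3 + 3)*(-22) = 6*(-22) = -132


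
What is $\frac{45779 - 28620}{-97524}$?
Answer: $- \frac{17159}{97524} \approx -0.17595$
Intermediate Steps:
$\frac{45779 - 28620}{-97524} = 17159 \left(- \frac{1}{97524}\right) = - \frac{17159}{97524}$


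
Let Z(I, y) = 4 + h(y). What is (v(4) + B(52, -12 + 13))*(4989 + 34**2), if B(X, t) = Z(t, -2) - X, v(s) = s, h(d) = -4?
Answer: -294960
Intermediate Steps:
Z(I, y) = 0 (Z(I, y) = 4 - 4 = 0)
B(X, t) = -X (B(X, t) = 0 - X = -X)
(v(4) + B(52, -12 + 13))*(4989 + 34**2) = (4 - 1*52)*(4989 + 34**2) = (4 - 52)*(4989 + 1156) = -48*6145 = -294960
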